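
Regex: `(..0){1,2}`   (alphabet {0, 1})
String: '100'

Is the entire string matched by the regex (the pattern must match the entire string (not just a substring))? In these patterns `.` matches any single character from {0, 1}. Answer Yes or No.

Yes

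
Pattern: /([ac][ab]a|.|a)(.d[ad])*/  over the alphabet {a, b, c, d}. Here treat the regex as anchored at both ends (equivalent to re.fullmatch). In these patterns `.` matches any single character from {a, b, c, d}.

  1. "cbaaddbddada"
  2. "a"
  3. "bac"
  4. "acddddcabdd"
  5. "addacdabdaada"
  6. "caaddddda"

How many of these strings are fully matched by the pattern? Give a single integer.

4

1. "cbaaddbddada" → match
2. "a" → match
3. "bac" → no match
4. "acddddcabdd" → no match
5 → match
6. "caaddddda" → match
Total matched: 4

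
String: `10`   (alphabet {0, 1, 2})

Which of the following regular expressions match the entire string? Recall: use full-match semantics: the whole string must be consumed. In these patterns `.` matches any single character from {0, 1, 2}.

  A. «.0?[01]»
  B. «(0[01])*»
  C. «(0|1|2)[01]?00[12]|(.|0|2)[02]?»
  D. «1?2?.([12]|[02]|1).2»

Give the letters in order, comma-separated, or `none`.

A, C

A → match
B → no match
C → match
D → no match — must end with `2`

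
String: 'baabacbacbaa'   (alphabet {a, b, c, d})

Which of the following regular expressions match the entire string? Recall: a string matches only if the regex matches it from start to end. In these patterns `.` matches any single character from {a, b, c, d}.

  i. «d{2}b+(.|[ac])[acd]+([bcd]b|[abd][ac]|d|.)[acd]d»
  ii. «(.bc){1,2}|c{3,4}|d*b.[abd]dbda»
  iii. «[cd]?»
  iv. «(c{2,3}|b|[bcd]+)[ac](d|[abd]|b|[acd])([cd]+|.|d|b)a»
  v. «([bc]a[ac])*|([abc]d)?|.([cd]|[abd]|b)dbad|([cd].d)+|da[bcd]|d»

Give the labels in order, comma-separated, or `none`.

v

i → no match — must start with 'd'
ii → no match
iii → no match
iv → no match
v → match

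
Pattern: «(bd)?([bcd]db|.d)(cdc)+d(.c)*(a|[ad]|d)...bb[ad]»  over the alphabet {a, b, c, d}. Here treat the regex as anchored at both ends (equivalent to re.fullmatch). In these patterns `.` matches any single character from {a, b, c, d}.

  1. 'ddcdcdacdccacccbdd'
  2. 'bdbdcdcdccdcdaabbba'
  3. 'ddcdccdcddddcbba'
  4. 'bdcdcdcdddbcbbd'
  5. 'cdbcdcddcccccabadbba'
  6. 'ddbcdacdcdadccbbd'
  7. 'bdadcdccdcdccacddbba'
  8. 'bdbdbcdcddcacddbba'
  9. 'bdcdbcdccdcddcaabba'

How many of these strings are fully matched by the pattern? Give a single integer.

1 → no match
2 → match
3 → match
4 → match
5 → match
6 → no match
7 → match
8 → match
9 → match
Total matched: 7

7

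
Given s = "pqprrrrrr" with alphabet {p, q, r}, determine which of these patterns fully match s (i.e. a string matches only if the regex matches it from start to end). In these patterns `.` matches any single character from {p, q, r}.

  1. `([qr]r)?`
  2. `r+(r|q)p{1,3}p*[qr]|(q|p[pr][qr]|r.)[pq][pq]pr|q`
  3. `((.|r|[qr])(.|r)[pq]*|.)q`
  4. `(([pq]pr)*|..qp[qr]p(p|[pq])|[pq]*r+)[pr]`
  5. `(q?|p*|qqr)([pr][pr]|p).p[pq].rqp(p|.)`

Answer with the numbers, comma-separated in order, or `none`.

4

1 → no match
2 → no match
3 → no match — must end with "q"
4 → match
5 → no match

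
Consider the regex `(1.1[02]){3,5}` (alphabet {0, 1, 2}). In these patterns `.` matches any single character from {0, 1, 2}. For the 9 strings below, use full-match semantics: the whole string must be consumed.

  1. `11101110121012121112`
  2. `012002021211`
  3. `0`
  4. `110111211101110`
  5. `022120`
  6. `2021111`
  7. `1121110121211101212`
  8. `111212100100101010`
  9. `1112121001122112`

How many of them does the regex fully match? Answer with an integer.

1 → match
2 → no match — must start with `1`
3 → no match — must start with `1`
4 → no match
5 → no match — must start with `1`
6 → no match — must start with `1`
7 → no match
8 → no match
9 → no match
Total matched: 1

1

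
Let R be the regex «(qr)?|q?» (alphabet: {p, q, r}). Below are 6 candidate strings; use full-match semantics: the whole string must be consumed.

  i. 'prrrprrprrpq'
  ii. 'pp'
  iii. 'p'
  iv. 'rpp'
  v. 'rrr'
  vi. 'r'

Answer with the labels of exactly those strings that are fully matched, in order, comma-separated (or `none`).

none

i → no match
ii → no match
iii → no match
iv → no match
v → no match
vi → no match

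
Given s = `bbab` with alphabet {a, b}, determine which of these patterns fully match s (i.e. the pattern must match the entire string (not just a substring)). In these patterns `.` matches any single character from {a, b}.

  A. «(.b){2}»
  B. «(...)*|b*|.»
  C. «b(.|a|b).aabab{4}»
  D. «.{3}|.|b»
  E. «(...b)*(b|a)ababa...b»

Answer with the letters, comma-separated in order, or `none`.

A

A → match
B → no match
C → no match
D → no match
E → no match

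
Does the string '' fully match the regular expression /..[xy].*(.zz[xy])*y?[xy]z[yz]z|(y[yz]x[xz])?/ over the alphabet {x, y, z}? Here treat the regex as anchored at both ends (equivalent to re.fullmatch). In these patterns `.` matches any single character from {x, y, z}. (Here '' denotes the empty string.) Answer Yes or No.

Yes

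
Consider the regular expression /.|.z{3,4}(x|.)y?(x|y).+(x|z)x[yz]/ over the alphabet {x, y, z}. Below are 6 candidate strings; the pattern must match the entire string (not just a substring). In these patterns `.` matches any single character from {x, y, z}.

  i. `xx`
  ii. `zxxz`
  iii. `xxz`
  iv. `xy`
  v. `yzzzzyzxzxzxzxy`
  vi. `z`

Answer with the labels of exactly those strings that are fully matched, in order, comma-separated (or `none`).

v, vi

i → no match
ii → no match
iii → no match
iv → no match
v → match
vi → match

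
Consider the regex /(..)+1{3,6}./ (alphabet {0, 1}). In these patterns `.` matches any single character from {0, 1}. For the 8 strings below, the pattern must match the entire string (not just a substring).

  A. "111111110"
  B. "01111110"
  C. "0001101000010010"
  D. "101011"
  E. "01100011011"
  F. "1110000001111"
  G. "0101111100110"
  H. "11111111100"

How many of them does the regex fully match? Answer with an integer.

2

A → match
B → match
C → no match
D → no match
E → no match
F → no match
G → no match
H → no match
Total matched: 2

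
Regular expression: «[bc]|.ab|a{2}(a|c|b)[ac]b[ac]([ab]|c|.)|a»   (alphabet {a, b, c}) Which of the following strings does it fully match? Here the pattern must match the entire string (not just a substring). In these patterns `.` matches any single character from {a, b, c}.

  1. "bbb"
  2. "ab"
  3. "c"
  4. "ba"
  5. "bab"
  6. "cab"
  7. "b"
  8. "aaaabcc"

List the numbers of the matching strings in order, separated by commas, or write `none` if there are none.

3, 5, 6, 7, 8

1 → no match
2 → no match
3 → match
4 → no match
5 → match
6 → match
7 → match
8 → match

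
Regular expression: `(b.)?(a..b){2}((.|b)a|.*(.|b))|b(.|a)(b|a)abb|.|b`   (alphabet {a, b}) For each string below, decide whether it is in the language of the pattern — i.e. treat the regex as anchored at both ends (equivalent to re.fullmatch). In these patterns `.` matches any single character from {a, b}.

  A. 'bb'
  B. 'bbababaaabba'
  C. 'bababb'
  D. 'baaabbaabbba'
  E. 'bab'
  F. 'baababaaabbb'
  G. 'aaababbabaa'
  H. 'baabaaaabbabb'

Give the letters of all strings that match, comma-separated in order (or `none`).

A → no match
B → match
C → match
D → match
E → no match
F → match
G → no match
H → no match

B, C, D, F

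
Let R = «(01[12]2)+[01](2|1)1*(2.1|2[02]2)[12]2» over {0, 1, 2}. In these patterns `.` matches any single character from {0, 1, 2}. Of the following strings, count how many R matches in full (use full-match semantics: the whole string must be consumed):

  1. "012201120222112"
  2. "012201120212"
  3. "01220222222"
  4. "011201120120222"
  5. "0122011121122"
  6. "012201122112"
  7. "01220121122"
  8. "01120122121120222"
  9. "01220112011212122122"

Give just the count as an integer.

1 → match
2 → match
3 → match
4 → match
5 → match
6 → match
7 → match
8 → match
9 → match
Total matched: 9

9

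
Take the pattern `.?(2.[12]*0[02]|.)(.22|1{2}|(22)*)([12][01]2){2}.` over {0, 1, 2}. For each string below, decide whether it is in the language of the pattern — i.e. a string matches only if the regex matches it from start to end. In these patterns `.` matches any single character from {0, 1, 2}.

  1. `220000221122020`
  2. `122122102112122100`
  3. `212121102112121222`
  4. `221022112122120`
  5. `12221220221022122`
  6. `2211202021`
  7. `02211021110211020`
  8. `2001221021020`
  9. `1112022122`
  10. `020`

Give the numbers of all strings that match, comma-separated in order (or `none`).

1 → match
2 → no match
3 → no match
4 → no match
5 → no match
6 → no match
7 → no match
8 → no match
9 → match
10 → no match

1, 9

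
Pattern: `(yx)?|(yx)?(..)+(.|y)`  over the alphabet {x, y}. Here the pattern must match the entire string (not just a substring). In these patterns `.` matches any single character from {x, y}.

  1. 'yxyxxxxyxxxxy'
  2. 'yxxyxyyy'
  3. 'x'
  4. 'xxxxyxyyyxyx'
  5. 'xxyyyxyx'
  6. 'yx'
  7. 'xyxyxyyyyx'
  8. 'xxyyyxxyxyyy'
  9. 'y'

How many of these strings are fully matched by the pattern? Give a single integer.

2

1 → match
2. 'yxxyxyyy' → no match
3. 'x' → no match
4. 'xxxxyxyyyxyx' → no match
5. 'xxyyyxyx' → no match
6. 'yx' → match
7. 'xyxyxyyyyx' → no match
8. 'xxyyyxxyxyyy' → no match
9. 'y' → no match
Total matched: 2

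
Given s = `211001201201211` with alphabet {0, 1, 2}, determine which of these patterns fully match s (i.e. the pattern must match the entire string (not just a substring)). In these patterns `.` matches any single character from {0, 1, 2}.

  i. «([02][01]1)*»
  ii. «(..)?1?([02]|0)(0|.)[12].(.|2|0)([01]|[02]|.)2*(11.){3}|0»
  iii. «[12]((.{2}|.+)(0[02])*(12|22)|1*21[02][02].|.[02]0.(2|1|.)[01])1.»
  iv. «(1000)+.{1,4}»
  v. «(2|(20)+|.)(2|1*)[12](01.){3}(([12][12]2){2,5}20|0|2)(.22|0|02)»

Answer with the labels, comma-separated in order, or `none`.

i, iii

i → match
ii → no match
iii → match
iv → no match — must start with `1000`
v → no match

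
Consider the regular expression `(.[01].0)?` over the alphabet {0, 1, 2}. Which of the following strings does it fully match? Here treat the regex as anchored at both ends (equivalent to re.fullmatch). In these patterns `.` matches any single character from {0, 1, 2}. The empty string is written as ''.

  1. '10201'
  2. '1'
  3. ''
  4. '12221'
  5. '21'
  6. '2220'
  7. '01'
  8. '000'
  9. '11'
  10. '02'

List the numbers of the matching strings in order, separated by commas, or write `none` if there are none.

1 → no match
2 → no match
3 → match
4 → no match
5 → no match
6 → no match
7 → no match
8 → no match
9 → no match
10 → no match

3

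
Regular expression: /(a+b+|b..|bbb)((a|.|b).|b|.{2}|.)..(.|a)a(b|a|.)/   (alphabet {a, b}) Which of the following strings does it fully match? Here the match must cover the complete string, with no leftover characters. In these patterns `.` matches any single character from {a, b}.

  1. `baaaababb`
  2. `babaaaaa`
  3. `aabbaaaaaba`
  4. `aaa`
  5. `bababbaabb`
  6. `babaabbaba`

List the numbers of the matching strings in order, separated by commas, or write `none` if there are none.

none

1 → no match
2 → no match
3 → no match
4 → no match
5 → no match
6 → no match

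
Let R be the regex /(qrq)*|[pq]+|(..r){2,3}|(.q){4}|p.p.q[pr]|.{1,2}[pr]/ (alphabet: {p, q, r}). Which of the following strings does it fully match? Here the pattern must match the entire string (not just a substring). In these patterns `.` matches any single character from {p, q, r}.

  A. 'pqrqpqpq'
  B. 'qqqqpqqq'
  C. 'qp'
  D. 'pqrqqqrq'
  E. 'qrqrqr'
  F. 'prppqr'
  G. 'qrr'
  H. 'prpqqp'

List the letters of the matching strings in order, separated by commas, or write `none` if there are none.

A, B, C, D, F, G, H

A. 'pqrqpqpq' → match
B. 'qqqqpqqq' → match
C. 'qp' → match
D. 'pqrqqqrq' → match
E. 'qrqrqr' → no match
F. 'prppqr' → match
G. 'qrr' → match
H. 'prpqqp' → match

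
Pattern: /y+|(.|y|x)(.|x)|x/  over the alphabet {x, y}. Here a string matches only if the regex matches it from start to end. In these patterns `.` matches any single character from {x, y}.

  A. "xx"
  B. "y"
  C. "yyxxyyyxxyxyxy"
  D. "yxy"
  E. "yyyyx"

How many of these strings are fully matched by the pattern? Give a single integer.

A → match
B → match
C → no match
D → no match
E → no match
Total matched: 2

2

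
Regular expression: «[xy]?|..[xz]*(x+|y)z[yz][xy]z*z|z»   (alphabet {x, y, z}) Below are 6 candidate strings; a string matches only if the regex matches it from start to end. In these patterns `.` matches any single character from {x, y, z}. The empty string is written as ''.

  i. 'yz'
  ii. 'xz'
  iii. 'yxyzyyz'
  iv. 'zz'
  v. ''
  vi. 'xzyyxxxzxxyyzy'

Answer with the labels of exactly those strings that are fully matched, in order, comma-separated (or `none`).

i → no match
ii → no match
iii → match
iv → no match
v → match
vi → no match

iii, v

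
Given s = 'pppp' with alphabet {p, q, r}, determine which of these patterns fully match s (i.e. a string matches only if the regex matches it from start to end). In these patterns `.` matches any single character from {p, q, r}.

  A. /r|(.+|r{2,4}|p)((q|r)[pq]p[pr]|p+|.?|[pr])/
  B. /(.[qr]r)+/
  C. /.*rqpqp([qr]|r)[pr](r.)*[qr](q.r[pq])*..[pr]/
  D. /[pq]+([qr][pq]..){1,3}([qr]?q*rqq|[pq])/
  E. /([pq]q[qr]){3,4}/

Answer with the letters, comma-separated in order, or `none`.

A

A → match
B → no match — must end with 'r'
C → no match
D → no match
E → no match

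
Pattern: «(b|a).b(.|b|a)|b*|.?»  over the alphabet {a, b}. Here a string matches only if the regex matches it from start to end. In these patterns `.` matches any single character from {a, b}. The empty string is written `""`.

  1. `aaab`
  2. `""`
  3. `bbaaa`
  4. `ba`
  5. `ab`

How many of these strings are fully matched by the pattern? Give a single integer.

1. `aaab` → no match
2. `""` → match
3. `bbaaa` → no match
4. `ba` → no match
5. `ab` → no match
Total matched: 1

1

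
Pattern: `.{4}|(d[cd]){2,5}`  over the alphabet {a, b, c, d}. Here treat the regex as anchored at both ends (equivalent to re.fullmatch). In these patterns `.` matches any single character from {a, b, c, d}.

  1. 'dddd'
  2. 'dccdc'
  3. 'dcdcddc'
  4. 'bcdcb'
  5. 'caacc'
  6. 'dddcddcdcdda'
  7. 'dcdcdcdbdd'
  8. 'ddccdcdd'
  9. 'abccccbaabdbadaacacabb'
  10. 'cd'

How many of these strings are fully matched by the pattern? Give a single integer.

1

1 → match
2 → no match
3 → no match
4 → no match
5 → no match
6 → no match
7 → no match
8 → no match
9 → no match
10 → no match
Total matched: 1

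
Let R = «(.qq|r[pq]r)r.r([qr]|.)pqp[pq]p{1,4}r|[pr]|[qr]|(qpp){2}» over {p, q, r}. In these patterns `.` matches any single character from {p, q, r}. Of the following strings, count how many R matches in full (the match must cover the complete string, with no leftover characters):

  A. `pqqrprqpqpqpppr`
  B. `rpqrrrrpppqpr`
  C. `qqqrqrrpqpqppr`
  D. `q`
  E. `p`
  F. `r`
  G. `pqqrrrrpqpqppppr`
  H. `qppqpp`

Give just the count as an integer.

7

A → match
B → no match
C → match
D → match
E → match
F → match
G → match
H → match
Total matched: 7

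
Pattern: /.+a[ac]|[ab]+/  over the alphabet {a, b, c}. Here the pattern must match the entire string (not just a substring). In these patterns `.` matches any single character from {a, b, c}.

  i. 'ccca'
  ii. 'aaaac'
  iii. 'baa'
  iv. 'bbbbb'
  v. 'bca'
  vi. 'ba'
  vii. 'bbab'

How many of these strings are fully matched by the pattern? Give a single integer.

i → no match
ii → match
iii → match
iv → match
v → no match
vi → match
vii → match
Total matched: 5

5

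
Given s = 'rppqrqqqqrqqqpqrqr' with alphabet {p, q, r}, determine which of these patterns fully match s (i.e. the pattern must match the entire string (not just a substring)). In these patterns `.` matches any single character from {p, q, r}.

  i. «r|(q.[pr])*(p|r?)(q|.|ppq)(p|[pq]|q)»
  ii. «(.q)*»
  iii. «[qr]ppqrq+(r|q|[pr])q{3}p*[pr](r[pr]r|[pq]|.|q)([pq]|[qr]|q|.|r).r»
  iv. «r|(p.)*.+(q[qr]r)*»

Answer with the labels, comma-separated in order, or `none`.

i → no match
ii → no match
iii → match
iv → match

iii, iv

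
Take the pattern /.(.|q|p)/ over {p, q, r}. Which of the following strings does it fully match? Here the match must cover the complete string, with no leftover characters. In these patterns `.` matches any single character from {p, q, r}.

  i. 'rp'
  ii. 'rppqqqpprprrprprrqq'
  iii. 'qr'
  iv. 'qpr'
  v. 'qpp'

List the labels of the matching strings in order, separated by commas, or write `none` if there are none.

i, iii

i → match
ii → no match
iii → match
iv → no match
v → no match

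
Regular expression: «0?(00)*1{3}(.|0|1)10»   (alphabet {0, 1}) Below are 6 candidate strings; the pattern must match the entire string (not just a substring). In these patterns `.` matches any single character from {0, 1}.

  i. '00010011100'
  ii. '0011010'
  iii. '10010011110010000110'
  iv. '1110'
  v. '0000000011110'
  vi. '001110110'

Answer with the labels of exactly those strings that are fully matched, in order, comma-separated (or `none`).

i → no match — must end with '10'
ii → no match
iii → no match
iv → no match
v → no match
vi → no match

none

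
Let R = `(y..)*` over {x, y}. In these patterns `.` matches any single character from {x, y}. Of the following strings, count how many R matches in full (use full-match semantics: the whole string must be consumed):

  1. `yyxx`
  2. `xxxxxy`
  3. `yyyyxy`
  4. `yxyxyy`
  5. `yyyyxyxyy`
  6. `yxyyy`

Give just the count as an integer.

1

1 → no match
2 → no match
3 → match
4 → no match
5 → no match
6 → no match
Total matched: 1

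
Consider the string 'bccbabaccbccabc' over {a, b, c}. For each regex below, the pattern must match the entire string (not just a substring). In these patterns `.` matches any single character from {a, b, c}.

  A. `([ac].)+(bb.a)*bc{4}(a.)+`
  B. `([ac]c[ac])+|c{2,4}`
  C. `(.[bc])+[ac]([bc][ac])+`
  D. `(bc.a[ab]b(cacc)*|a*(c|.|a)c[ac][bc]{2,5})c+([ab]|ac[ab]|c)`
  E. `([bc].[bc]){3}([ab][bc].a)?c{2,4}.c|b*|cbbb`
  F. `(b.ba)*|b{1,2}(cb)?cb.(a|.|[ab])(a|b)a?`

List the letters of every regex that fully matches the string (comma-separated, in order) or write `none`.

C

A → no match
B → no match
C → match
D → no match
E → no match
F → no match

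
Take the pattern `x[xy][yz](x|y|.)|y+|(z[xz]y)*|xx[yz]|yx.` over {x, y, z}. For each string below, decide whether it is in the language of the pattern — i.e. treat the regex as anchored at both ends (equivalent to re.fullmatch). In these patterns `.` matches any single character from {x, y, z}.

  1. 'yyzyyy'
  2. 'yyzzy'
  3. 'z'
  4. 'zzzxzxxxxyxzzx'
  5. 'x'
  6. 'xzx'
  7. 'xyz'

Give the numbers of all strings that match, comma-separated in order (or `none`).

none

1. 'yyzyyy' → no match
2. 'yyzzy' → no match
3. 'z' → no match
4 → no match
5. 'x' → no match
6. 'xzx' → no match
7. 'xyz' → no match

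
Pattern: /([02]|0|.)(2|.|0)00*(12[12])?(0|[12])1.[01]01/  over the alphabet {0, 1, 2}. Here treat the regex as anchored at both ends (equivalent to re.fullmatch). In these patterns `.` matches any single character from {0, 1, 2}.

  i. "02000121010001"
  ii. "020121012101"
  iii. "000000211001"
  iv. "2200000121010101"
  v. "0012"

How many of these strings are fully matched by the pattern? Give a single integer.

4

i → match
ii → match
iii → match
iv → match
v → no match — must end with "01"
Total matched: 4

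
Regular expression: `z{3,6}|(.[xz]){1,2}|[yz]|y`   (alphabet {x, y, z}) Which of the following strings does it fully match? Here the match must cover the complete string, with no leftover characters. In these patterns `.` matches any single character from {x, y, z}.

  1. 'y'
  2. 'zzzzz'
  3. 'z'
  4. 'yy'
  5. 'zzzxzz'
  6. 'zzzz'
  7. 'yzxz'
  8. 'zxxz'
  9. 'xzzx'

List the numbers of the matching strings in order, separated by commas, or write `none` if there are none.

1, 2, 3, 6, 7, 8, 9

1 → match
2 → match
3 → match
4 → no match
5 → no match
6 → match
7 → match
8 → match
9 → match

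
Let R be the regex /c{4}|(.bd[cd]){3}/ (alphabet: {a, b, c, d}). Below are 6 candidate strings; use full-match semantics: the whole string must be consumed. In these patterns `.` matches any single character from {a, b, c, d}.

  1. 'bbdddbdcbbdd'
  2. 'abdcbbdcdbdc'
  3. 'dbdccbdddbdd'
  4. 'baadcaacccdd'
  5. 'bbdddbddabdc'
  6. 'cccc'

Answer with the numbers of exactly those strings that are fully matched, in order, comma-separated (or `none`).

1 → match
2 → match
3 → match
4 → no match
5 → match
6 → match

1, 2, 3, 5, 6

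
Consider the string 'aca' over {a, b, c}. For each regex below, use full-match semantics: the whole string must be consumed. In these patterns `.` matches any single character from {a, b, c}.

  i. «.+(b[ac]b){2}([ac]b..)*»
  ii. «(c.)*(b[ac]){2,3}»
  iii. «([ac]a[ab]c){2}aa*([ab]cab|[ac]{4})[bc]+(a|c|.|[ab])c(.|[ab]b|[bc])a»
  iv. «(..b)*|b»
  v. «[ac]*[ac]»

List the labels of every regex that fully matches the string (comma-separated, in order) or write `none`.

i → no match
ii → no match
iii → no match
iv → no match
v → match

v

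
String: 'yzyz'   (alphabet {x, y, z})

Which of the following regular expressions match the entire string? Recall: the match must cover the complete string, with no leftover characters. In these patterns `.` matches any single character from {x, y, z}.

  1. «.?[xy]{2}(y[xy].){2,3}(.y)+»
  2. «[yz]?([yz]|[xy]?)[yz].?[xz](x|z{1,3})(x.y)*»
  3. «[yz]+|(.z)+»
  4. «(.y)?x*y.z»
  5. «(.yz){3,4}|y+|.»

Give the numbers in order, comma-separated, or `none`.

1 → no match — must end with 'y'
2 → no match
3 → match
4 → no match
5 → no match

3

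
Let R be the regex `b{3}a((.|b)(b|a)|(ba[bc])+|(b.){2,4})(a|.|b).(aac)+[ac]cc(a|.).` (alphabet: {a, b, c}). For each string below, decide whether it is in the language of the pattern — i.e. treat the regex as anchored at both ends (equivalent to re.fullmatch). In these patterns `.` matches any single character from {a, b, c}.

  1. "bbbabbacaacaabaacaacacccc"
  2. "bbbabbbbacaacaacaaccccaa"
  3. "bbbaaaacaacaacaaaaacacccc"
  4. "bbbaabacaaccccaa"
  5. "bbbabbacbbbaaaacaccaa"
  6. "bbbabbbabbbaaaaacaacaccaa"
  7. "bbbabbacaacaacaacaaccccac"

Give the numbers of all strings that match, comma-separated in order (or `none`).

2, 4, 6, 7

1 → no match
2 → match
3 → no match
4 → match
5 → no match
6 → match
7 → match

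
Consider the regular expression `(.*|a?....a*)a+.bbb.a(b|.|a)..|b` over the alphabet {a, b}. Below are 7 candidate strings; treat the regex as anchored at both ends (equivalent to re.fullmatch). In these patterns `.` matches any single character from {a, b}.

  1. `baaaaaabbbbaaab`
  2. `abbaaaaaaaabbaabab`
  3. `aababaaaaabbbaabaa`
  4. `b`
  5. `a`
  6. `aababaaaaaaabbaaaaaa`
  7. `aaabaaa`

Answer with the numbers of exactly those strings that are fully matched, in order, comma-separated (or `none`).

1 → match
2 → no match
3 → match
4 → match
5 → no match
6 → no match
7 → no match

1, 3, 4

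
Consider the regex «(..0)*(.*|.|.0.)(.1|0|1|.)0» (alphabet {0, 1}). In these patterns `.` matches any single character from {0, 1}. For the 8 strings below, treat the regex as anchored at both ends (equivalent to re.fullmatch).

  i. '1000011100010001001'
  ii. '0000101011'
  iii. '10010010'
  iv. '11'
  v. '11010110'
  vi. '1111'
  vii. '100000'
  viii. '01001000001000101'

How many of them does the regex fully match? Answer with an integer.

i → no match — must end with '0'
ii → no match — must end with '0'
iii → match
iv → no match — must end with '0'
v → match
vi → no match — must end with '0'
vii → match
viii → no match — must end with '0'
Total matched: 3

3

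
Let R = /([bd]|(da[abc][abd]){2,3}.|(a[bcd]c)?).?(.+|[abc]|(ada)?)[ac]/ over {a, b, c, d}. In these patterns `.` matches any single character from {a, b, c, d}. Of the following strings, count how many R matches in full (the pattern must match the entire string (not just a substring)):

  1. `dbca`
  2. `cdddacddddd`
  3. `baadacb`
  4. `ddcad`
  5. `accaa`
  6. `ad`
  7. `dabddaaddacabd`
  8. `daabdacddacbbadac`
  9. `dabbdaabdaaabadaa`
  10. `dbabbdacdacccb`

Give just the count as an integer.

1 → match
2 → no match
3 → no match
4 → no match
5 → match
6 → no match
7 → no match
8 → match
9 → match
10 → no match
Total matched: 4

4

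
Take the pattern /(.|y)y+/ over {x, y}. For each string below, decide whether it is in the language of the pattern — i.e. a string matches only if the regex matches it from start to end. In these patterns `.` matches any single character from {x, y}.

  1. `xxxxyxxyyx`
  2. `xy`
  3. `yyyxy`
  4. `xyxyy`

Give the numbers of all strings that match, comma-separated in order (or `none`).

1 → no match — must end with `y`
2 → match
3 → no match
4 → no match

2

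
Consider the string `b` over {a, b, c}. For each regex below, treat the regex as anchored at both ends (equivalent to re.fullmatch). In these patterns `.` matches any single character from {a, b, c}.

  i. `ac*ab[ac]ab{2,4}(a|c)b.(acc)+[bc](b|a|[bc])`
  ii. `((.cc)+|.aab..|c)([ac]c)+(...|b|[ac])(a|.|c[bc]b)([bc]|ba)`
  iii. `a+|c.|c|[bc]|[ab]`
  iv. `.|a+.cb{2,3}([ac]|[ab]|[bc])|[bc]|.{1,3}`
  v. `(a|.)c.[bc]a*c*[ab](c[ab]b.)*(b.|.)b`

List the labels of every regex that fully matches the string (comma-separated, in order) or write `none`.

i → no match — must start with `a`
ii → no match
iii → match
iv → match
v → no match

iii, iv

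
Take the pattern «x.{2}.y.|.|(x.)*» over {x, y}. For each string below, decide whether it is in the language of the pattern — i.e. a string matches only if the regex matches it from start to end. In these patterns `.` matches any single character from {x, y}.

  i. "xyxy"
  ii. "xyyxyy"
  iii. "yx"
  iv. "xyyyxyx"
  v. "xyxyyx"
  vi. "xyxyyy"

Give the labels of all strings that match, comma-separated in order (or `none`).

i, ii, v, vi

i → match
ii → match
iii → no match
iv → no match
v → match
vi → match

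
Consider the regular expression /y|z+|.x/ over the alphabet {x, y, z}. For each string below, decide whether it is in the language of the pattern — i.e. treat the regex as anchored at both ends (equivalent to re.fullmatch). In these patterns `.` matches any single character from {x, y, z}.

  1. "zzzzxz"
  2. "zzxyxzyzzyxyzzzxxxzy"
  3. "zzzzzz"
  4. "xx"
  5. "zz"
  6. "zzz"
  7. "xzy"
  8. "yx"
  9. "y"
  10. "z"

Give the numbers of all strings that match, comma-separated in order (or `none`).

1 → no match
2 → no match
3 → match
4 → match
5 → match
6 → match
7 → no match
8 → match
9 → match
10 → match

3, 4, 5, 6, 8, 9, 10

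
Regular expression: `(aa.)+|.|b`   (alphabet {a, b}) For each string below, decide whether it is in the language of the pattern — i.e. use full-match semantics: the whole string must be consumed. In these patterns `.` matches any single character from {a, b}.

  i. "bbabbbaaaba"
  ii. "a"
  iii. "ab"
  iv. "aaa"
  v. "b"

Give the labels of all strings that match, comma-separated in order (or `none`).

ii, iv, v

i. "bbabbbaaaba" → no match
ii. "a" → match
iii. "ab" → no match
iv. "aaa" → match
v. "b" → match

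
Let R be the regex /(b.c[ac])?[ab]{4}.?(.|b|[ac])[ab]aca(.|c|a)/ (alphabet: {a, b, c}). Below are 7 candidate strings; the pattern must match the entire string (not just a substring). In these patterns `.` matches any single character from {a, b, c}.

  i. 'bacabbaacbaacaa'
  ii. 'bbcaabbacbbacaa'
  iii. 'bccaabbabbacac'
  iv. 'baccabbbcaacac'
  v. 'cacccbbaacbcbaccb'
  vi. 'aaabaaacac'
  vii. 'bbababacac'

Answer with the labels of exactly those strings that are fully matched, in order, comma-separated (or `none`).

i, ii, iii, iv, vi, vii

i → match
ii → match
iii → match
iv → match
v → no match
vi → match
vii → match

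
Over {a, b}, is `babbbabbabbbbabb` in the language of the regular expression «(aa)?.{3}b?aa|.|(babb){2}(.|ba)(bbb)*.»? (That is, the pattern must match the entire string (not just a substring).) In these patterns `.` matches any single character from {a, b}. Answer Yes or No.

No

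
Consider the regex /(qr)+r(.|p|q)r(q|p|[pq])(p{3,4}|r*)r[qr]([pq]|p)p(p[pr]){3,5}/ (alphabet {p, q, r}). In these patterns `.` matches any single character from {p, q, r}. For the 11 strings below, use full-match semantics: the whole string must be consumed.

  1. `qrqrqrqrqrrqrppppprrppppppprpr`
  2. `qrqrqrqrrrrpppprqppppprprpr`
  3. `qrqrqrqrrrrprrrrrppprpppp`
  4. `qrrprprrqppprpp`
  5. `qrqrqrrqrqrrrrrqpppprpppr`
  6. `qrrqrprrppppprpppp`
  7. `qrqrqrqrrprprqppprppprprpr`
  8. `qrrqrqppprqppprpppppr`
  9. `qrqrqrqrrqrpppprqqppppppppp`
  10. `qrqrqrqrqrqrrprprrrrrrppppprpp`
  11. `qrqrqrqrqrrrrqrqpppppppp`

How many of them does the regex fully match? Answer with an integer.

1 → match
2 → match
3 → match
4 → no match
5 → match
6 → match
7 → match
8 → match
9 → match
10 → match
11 → match
Total matched: 10

10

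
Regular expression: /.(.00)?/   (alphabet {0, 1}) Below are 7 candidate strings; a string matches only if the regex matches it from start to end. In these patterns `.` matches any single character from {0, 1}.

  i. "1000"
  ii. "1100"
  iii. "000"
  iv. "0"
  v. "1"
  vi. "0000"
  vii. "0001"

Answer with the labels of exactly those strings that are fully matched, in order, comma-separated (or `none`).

i, ii, iv, v, vi

i → match
ii → match
iii → no match
iv → match
v → match
vi → match
vii → no match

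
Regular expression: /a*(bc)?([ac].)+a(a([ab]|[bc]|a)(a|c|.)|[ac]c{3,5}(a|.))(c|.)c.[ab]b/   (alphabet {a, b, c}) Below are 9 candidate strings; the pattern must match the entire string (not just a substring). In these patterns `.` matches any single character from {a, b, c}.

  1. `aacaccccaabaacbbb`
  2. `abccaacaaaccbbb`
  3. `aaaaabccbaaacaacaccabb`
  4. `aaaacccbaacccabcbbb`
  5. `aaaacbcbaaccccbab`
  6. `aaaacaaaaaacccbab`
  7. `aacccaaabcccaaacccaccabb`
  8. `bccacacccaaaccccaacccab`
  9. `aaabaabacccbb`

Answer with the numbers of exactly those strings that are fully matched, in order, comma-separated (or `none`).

1, 3, 4, 5, 6, 7, 9

1 → match
2 → no match
3 → match
4 → match
5 → match
6 → match
7 → match
8 → no match
9 → match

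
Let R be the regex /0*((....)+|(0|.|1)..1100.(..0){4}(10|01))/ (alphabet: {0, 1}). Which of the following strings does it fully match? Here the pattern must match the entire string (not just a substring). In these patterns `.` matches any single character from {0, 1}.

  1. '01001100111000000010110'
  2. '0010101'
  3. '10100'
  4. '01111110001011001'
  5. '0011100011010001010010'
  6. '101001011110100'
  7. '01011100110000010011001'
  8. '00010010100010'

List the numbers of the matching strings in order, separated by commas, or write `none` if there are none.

4, 5, 7, 8

1 → no match
2. '0010101' → no match
3. '10100' → no match
4 → match
5 → match
6 → no match
7 → match
8 → match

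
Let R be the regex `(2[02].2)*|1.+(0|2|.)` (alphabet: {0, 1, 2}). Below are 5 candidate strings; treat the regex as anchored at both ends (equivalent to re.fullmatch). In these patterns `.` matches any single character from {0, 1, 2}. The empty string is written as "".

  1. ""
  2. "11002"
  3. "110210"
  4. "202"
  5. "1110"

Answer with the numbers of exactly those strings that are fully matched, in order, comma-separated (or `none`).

1, 2, 3, 5

1 → match
2 → match
3 → match
4 → no match
5 → match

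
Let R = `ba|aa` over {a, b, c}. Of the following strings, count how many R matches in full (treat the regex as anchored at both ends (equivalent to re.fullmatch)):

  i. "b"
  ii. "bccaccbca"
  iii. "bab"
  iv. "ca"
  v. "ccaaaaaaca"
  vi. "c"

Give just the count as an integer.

i → no match
ii → no match
iii → no match
iv → no match
v → no match
vi → no match
Total matched: 0

0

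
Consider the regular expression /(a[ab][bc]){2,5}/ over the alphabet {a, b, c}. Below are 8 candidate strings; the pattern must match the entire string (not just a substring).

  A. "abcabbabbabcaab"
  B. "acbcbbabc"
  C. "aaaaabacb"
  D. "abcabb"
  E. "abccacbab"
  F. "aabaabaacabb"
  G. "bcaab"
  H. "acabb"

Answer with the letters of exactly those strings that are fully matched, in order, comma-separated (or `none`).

A, D, F

A → match
B → no match
C → no match
D → match
E → no match
F → match
G → no match — must start with "a"
H → no match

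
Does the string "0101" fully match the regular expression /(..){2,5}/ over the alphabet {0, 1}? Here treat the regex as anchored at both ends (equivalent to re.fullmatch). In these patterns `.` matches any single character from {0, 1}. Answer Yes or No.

Yes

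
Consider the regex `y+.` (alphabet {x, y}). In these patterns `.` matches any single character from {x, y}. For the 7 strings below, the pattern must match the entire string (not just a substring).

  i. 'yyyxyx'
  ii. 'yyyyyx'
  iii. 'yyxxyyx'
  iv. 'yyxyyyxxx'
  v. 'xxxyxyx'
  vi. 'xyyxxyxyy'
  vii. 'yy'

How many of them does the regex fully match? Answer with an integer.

2

i → no match
ii → match
iii → no match
iv → no match
v → no match — must start with 'y'
vi → no match — must start with 'y'
vii → match
Total matched: 2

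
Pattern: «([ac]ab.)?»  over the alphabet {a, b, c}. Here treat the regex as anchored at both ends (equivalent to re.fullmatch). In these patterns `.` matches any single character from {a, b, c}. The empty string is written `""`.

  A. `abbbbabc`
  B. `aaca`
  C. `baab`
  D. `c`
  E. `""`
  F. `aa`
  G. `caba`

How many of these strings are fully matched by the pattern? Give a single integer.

A → no match
B → no match
C → no match
D → no match
E → match
F → no match
G → match
Total matched: 2

2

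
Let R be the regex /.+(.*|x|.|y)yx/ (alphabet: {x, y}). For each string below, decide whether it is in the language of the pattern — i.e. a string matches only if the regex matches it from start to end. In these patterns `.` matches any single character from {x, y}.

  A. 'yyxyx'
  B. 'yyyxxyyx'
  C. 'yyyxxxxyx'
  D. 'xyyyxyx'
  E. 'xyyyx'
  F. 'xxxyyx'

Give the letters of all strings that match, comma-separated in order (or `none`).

A → match
B → match
C → match
D → match
E → match
F → match

A, B, C, D, E, F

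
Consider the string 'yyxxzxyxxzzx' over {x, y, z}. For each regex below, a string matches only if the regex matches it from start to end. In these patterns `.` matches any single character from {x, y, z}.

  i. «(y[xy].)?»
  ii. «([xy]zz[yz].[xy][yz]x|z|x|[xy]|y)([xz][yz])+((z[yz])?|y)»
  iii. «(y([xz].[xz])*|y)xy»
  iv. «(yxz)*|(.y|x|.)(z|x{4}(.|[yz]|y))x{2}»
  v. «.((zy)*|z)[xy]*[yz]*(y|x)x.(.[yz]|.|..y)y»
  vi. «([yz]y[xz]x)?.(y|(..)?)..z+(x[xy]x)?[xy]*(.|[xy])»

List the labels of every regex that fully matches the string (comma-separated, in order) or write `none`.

i → no match
ii → no match
iii → no match — must end with 'xy'
iv → no match
v → no match — must end with 'y'
vi → match

vi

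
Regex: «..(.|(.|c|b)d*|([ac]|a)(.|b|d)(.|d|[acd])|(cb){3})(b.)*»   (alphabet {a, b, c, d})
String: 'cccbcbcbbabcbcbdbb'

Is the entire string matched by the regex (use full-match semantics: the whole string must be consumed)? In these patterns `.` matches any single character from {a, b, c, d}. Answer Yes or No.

Yes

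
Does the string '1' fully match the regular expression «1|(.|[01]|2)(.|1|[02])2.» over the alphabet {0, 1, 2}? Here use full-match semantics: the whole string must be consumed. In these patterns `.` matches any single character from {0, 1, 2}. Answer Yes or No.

Yes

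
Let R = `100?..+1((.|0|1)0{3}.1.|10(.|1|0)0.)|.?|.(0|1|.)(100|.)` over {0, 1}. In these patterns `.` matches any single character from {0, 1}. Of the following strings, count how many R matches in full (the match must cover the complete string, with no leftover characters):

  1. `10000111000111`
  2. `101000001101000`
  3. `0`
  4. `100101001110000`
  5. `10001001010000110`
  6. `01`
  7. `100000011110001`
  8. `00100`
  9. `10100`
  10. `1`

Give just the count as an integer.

8

1 → match
2 → no match
3 → match
4 → match
5 → match
6 → no match
7 → match
8 → match
9 → match
10 → match
Total matched: 8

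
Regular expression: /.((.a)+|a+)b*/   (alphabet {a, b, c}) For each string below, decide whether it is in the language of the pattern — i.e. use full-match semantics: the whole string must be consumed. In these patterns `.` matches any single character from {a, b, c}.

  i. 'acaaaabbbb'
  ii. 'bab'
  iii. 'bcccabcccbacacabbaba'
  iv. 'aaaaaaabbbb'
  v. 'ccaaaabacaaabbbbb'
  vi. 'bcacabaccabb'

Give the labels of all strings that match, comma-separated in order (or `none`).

i → no match
ii → match
iii → no match
iv → match
v → no match
vi → no match

ii, iv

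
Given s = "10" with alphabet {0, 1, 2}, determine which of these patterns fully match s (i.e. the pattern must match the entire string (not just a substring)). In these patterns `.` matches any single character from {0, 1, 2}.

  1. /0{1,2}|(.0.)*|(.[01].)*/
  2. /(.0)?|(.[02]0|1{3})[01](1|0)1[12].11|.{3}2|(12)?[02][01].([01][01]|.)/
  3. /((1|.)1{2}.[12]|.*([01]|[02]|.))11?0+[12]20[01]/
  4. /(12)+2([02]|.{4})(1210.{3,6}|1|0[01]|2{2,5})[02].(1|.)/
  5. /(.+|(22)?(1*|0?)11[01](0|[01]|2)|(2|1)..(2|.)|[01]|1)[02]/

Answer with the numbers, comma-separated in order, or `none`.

1 → no match
2 → match
3 → no match
4 → no match — must start with "12"
5 → match

2, 5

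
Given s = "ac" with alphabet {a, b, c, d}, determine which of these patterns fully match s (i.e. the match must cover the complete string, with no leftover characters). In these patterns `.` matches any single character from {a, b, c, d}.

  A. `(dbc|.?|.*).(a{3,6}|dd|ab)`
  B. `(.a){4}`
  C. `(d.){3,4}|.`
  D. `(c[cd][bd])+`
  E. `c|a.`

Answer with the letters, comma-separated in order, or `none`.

A → no match
B → no match — must end with "a"
C → no match
D → no match — must start with "c"
E → match

E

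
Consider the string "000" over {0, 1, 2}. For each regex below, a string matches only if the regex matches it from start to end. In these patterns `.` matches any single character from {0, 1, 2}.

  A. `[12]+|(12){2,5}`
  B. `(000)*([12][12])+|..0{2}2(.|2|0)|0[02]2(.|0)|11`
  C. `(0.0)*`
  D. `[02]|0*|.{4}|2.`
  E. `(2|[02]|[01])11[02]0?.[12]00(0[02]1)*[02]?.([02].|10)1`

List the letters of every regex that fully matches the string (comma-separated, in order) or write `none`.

C, D

A → no match
B → no match
C → match
D → match
E → no match — must end with "1"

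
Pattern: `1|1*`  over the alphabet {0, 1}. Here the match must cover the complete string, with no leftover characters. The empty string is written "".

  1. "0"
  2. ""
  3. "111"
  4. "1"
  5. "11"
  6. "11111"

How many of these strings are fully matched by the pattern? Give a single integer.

5

1 → no match
2 → match
3 → match
4 → match
5 → match
6 → match
Total matched: 5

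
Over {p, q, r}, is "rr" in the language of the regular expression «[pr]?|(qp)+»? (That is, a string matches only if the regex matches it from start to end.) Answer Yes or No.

No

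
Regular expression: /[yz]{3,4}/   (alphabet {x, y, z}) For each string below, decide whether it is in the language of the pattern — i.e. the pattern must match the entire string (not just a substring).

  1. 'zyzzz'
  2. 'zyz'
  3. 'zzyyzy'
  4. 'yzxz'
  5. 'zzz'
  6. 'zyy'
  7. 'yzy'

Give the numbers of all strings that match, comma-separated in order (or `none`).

1 → no match
2 → match
3 → no match
4 → no match
5 → match
6 → match
7 → match

2, 5, 6, 7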